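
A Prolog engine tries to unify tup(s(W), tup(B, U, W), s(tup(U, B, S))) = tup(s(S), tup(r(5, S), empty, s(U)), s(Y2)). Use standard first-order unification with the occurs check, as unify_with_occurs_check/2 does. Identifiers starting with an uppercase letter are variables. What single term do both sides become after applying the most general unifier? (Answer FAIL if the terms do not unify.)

tup(s(s(empty)), tup(r(5, s(empty)), empty, s(empty)), s(tup(empty, r(5, s(empty)), s(empty))))

Decompose tup/3: s(W) = s(S),  tup(B, U, W) = tup(r(5, S), empty, s(U)),  s(tup(U, B, S)) = s(Y2).
Decompose s/1: W = S.
Bind W := S; substituting into the one remaining equation that mentions W gives: tup(B, U, S) = tup(r(5, S), empty, s(U)).
Decompose tup/3: B = r(5, S),  U = empty,  S = s(U).
Bind B := r(5, S); substituting into the one remaining equation that mentions B gives: s(tup(U, r(5, S), S)) = s(Y2).
Bind U := empty; substituting into the remaining equations gives: S = s(empty),  s(tup(empty, r(5, S), S)) = s(Y2).
Bind S := s(empty); substituting into the remaining equation gives: s(tup(empty, r(5, s(empty)), s(empty))) = s(Y2). Substituting into the earlier bindings gives W := s(empty), B := r(5, s(empty)).
Decompose s/1: tup(empty, r(5, s(empty)), s(empty)) = Y2.
Bind Y2 := tup(empty, r(5, s(empty)), s(empty)).
Applying the MGU to either side gives tup(s(s(empty)), tup(r(5, s(empty)), empty, s(empty)), s(tup(empty, r(5, s(empty)), s(empty)))).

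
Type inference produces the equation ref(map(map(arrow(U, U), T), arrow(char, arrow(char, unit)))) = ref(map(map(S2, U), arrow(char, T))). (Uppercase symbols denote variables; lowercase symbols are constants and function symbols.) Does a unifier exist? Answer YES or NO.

Decompose ref/1: map(map(arrow(U, U), T), arrow(char, arrow(char, unit))) = map(map(S2, U), arrow(char, T)).
Decompose map/2: map(arrow(U, U), T) = map(S2, U),  arrow(char, arrow(char, unit)) = arrow(char, T).
Decompose map/2: arrow(U, U) = S2,  T = U.
Bind S2 := arrow(U, U); no other remaining equation mentions S2.
Bind T := U; substituting into the remaining equation gives: arrow(char, arrow(char, unit)) = arrow(char, U).
Decompose arrow/2: char = char,  arrow(char, unit) = U.
Delete trivial equation char = char.
Bind U := arrow(char, unit). Substituting into the earlier bindings gives S2 := arrow(arrow(char, unit), arrow(char, unit)), T := arrow(char, unit).
No equations remain and no clash or occurs-check failure arose, so a unifier exists.

YES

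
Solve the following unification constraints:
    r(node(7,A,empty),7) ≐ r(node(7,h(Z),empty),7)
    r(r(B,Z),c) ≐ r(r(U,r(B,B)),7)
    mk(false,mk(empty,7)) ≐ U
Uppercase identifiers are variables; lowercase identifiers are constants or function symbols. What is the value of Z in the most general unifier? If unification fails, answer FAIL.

FAIL

Decompose r/2: node(7,A,empty) ≐ node(7,h(Z),empty),  7 ≐ 7.
Decompose node/3: 7 ≐ 7,  A ≐ h(Z),  empty ≐ empty.
Delete trivial equation 7 ≐ 7.
Bind A := h(Z); no other remaining equation mentions A.
Delete trivial equation empty ≐ empty.
Delete trivial equation 7 ≐ 7.
Decompose r/2: r(B,Z) ≐ r(U,r(B,B)),  c ≐ 7.
Decompose r/2: B ≐ U,  Z ≐ r(B,B).
Bind B := U; substituting into the one remaining equation that mentions B gives: Z ≐ r(U,U).
Bind Z := r(U,U); no other remaining equation mentions Z. Substituting into the earlier binding gives A := h(r(U,U)).
Clash: constants c and 7 differ; no unifier exists.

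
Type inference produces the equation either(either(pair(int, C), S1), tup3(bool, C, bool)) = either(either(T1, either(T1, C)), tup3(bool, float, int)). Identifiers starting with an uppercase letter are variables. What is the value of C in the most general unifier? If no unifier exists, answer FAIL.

Decompose either/2: either(pair(int, C), S1) = either(T1, either(T1, C)),  tup3(bool, C, bool) = tup3(bool, float, int).
Decompose either/2: pair(int, C) = T1,  S1 = either(T1, C).
Bind T1 := pair(int, C); substituting into the one remaining equation that mentions T1 gives: S1 = either(pair(int, C), C).
Bind S1 := either(pair(int, C), C); no other remaining equation mentions S1.
Decompose tup3/3: bool = bool,  C = float,  bool = int.
Delete trivial equation bool = bool.
Bind C := float; no other remaining equation mentions C. Substituting into the earlier bindings gives T1 := pair(int, float), S1 := either(pair(int, float), float).
Clash: constants bool and int differ; no unifier exists.

FAIL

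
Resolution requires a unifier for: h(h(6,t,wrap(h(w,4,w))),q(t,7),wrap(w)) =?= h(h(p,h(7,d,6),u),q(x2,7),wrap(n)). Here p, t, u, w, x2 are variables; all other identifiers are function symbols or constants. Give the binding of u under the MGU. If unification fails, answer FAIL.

Decompose h/3: h(6,t,wrap(h(w,4,w))) =?= h(p,h(7,d,6),u),  q(t,7) =?= q(x2,7),  wrap(w) =?= wrap(n).
Decompose h/3: 6 =?= p,  t =?= h(7,d,6),  wrap(h(w,4,w)) =?= u.
Bind p := 6; no other remaining equation mentions p.
Bind t := h(7,d,6); substituting into the one remaining equation that mentions t gives: q(h(7,d,6),7) =?= q(x2,7).
Bind u := wrap(h(w,4,w)); no other remaining equation mentions u.
Decompose q/2: h(7,d,6) =?= x2,  7 =?= 7.
Bind x2 := h(7,d,6); no other remaining equation mentions x2.
Delete trivial equation 7 =?= 7.
Decompose wrap/1: w =?= n.
Bind w := n. Substituting into the earlier binding gives u := wrap(h(n,4,n)).
MGU = { p ↦ 6, t ↦ h(7,d,6), u ↦ wrap(h(n,4,n)), x2 ↦ h(7,d,6), w ↦ n }, so u ↦ wrap(h(n,4,n)).

wrap(h(n,4,n))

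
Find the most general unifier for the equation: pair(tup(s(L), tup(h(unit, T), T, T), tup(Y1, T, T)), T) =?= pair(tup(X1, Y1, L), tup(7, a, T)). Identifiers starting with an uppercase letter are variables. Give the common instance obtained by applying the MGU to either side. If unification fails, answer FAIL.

FAIL

Decompose pair/2: tup(s(L), tup(h(unit, T), T, T), tup(Y1, T, T)) =?= tup(X1, Y1, L),  T =?= tup(7, a, T).
Decompose tup/3: s(L) =?= X1,  tup(h(unit, T), T, T) =?= Y1,  tup(Y1, T, T) =?= L.
Bind X1 := s(L); no other remaining equation mentions X1.
Bind Y1 := tup(h(unit, T), T, T); substituting into the one remaining equation that mentions Y1 gives: tup(tup(h(unit, T), T, T), T, T) =?= L.
Bind L := tup(tup(h(unit, T), T, T), T, T); no other remaining equation mentions L. Substituting into the earlier binding gives X1 := s(tup(tup(h(unit, T), T, T), T, T)).
Occurs check fails: T occurs in tup(7, a, T); the equation T =?= tup(7, a, T) has no finite solution.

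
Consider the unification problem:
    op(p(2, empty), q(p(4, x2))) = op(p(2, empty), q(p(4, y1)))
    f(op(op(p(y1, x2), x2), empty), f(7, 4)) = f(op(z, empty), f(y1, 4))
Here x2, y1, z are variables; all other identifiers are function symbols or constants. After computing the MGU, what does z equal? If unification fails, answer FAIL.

op(p(7, 7), 7)

Decompose op/2: p(2, empty) = p(2, empty),  q(p(4, x2)) = q(p(4, y1)).
Delete trivial equation p(2, empty) = p(2, empty).
Decompose q/1: p(4, x2) = p(4, y1).
Decompose p/2: 4 = 4,  x2 = y1.
Delete trivial equation 4 = 4.
Bind x2 := y1; substituting into the remaining equation gives: f(op(op(p(y1, y1), y1), empty), f(7, 4)) = f(op(z, empty), f(y1, 4)).
Decompose f/2: op(op(p(y1, y1), y1), empty) = op(z, empty),  f(7, 4) = f(y1, 4).
Decompose op/2: op(p(y1, y1), y1) = z,  empty = empty.
Bind z := op(p(y1, y1), y1); no other remaining equation mentions z.
Delete trivial equation empty = empty.
Decompose f/2: 7 = y1,  4 = 4.
Bind y1 := 7; no other remaining equation mentions y1. Substituting into the earlier bindings gives x2 := 7, z := op(p(7, 7), 7).
Delete trivial equation 4 = 4.
MGU = { x2 ↦ 7, z ↦ op(p(7, 7), 7), y1 ↦ 7 }, so z ↦ op(p(7, 7), 7).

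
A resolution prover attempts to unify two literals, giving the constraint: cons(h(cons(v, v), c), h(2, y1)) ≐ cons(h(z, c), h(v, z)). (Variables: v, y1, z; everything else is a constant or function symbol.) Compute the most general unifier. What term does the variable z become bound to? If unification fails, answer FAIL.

Decompose cons/2: h(cons(v, v), c) ≐ h(z, c),  h(2, y1) ≐ h(v, z).
Decompose h/2: cons(v, v) ≐ z,  c ≐ c.
Bind z := cons(v, v); substituting into the one remaining equation that mentions z gives: h(2, y1) ≐ h(v, cons(v, v)).
Delete trivial equation c ≐ c.
Decompose h/2: 2 ≐ v,  y1 ≐ cons(v, v).
Bind v := 2; substituting into the remaining equation gives: y1 ≐ cons(2, 2). Substituting into the earlier binding gives z := cons(2, 2).
Bind y1 := cons(2, 2).
MGU = { z := cons(2, 2), v := 2, y1 := cons(2, 2) }, so z := cons(2, 2).

cons(2, 2)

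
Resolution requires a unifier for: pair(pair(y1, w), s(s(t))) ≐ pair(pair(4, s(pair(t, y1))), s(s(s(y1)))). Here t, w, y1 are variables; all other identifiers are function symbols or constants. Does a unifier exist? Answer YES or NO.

YES

Decompose pair/2: pair(y1, w) ≐ pair(4, s(pair(t, y1))),  s(s(t)) ≐ s(s(s(y1))).
Decompose pair/2: y1 ≐ 4,  w ≐ s(pair(t, y1)).
Bind y1 := 4; substituting into the remaining equations gives: w ≐ s(pair(t, 4)),  s(s(t)) ≐ s(s(s(4))).
Bind w := s(pair(t, 4)); no other remaining equation mentions w.
Decompose s/1: s(t) ≐ s(s(4)).
Decompose s/1: t ≐ s(4).
Bind t := s(4). Substituting into the earlier binding gives w := s(pair(s(4), 4)).
No equations remain and no clash or occurs-check failure arose, so a unifier exists.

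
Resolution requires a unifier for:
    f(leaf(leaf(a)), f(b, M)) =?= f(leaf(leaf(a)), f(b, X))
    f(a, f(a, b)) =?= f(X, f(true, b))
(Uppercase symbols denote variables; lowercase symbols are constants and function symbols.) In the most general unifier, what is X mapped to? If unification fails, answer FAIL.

Decompose f/2: leaf(leaf(a)) =?= leaf(leaf(a)),  f(b, M) =?= f(b, X).
Delete trivial equation leaf(leaf(a)) =?= leaf(leaf(a)).
Decompose f/2: b =?= b,  M =?= X.
Delete trivial equation b =?= b.
Bind M := X; no other remaining equation mentions M.
Decompose f/2: a =?= X,  f(a, b) =?= f(true, b).
Bind X := a; no other remaining equation mentions X. Substituting into the earlier binding gives M := a.
Decompose f/2: a =?= true,  b =?= b.
Clash: constants a and true differ; no unifier exists.

FAIL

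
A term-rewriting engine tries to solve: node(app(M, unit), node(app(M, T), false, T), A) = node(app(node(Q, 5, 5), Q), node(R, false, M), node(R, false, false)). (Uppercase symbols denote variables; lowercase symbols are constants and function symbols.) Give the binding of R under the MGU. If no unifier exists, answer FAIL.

app(node(unit, 5, 5), node(unit, 5, 5))

Decompose node/3: app(M, unit) = app(node(Q, 5, 5), Q),  node(app(M, T), false, T) = node(R, false, M),  A = node(R, false, false).
Decompose app/2: M = node(Q, 5, 5),  unit = Q.
Bind M := node(Q, 5, 5); substituting into the one remaining equation that mentions M gives: node(app(node(Q, 5, 5), T), false, T) = node(R, false, node(Q, 5, 5)).
Bind Q := unit; substituting into the one remaining equation that mentions Q gives: node(app(node(unit, 5, 5), T), false, T) = node(R, false, node(unit, 5, 5)). Substituting into the earlier binding gives M := node(unit, 5, 5).
Decompose node/3: app(node(unit, 5, 5), T) = R,  false = false,  T = node(unit, 5, 5).
Bind R := app(node(unit, 5, 5), T); substituting into the one remaining equation that mentions R gives: A = node(app(node(unit, 5, 5), T), false, false).
Delete trivial equation false = false.
Bind T := node(unit, 5, 5); substituting into the remaining equation gives: A = node(app(node(unit, 5, 5), node(unit, 5, 5)), false, false). Substituting into the earlier binding gives R := app(node(unit, 5, 5), node(unit, 5, 5)).
Bind A := node(app(node(unit, 5, 5), node(unit, 5, 5)), false, false).
MGU = { M -> node(unit, 5, 5), Q -> unit, R -> app(node(unit, 5, 5), node(unit, 5, 5)), T -> node(unit, 5, 5), A -> node(app(node(unit, 5, 5), node(unit, 5, 5)), false, false) }, so R -> app(node(unit, 5, 5), node(unit, 5, 5)).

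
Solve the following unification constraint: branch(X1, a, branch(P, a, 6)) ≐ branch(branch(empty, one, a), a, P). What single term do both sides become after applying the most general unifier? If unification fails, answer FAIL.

FAIL

Decompose branch/3: X1 ≐ branch(empty, one, a),  a ≐ a,  branch(P, a, 6) ≐ P.
Bind X1 := branch(empty, one, a); no other remaining equation mentions X1.
Delete trivial equation a ≐ a.
Occurs check fails: P occurs in branch(P, a, 6); the equation P ≐ branch(P, a, 6) has no finite solution.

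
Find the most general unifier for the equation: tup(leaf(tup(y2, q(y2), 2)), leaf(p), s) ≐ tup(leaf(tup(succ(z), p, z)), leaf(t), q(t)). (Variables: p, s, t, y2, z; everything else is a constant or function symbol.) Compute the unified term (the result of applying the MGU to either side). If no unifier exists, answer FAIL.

Decompose tup/3: leaf(tup(y2, q(y2), 2)) ≐ leaf(tup(succ(z), p, z)),  leaf(p) ≐ leaf(t),  s ≐ q(t).
Decompose leaf/1: tup(y2, q(y2), 2) ≐ tup(succ(z), p, z).
Decompose tup/3: y2 ≐ succ(z),  q(y2) ≐ p,  2 ≐ z.
Bind y2 := succ(z); substituting into the one remaining equation that mentions y2 gives: q(succ(z)) ≐ p.
Bind p := q(succ(z)); substituting into the one remaining equation that mentions p gives: leaf(q(succ(z))) ≐ leaf(t).
Bind z := 2; substituting into the one remaining equation that mentions z gives: leaf(q(succ(2))) ≐ leaf(t). Substituting into the earlier bindings gives y2 := succ(2), p := q(succ(2)).
Decompose leaf/1: q(succ(2)) ≐ t.
Bind t := q(succ(2)); substituting into the remaining equation gives: s ≐ q(q(succ(2))).
Bind s := q(q(succ(2))).
Applying the MGU to either side gives tup(leaf(tup(succ(2), q(succ(2)), 2)), leaf(q(succ(2))), q(q(succ(2)))).

tup(leaf(tup(succ(2), q(succ(2)), 2)), leaf(q(succ(2))), q(q(succ(2))))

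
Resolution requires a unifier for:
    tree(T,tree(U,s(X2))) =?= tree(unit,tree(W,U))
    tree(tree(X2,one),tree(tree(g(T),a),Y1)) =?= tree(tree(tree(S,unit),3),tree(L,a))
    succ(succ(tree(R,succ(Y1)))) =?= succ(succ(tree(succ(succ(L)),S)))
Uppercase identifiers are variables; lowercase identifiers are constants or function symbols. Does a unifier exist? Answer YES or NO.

Decompose tree/2: T =?= unit,  tree(U,s(X2)) =?= tree(W,U).
Bind T := unit; substituting into the one remaining equation that mentions T gives: tree(tree(X2,one),tree(tree(g(unit),a),Y1)) =?= tree(tree(tree(S,unit),3),tree(L,a)).
Decompose tree/2: U =?= W,  s(X2) =?= U.
Bind U := W; substituting into the one remaining equation that mentions U gives: s(X2) =?= W.
Bind W := s(X2); no other remaining equation mentions W. Substituting into the earlier binding gives U := s(X2).
Decompose tree/2: tree(X2,one) =?= tree(tree(S,unit),3),  tree(tree(g(unit),a),Y1) =?= tree(L,a).
Decompose tree/2: X2 =?= tree(S,unit),  one =?= 3.
Bind X2 := tree(S,unit); no other remaining equation mentions X2. Substituting into the earlier bindings gives U := s(tree(S,unit)), W := s(tree(S,unit)).
Clash: constants one and 3 differ; no unifier exists.

NO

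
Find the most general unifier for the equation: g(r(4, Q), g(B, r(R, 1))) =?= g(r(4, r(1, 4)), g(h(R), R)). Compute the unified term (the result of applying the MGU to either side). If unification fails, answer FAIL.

FAIL

Decompose g/2: r(4, Q) =?= r(4, r(1, 4)),  g(B, r(R, 1)) =?= g(h(R), R).
Decompose r/2: 4 =?= 4,  Q =?= r(1, 4).
Delete trivial equation 4 =?= 4.
Bind Q := r(1, 4); no other remaining equation mentions Q.
Decompose g/2: B =?= h(R),  r(R, 1) =?= R.
Bind B := h(R); no other remaining equation mentions B.
Occurs check fails: R occurs in r(R, 1); the equation R =?= r(R, 1) has no finite solution.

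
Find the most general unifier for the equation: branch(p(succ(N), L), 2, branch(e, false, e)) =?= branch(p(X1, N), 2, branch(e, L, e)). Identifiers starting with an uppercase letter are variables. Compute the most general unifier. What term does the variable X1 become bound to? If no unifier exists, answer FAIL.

succ(false)

Decompose branch/3: p(succ(N), L) =?= p(X1, N),  2 =?= 2,  branch(e, false, e) =?= branch(e, L, e).
Decompose p/2: succ(N) =?= X1,  L =?= N.
Bind X1 := succ(N); no other remaining equation mentions X1.
Bind L := N; substituting into the one remaining equation that mentions L gives: branch(e, false, e) =?= branch(e, N, e).
Delete trivial equation 2 =?= 2.
Decompose branch/3: e =?= e,  false =?= N,  e =?= e.
Delete trivial equation e =?= e.
Bind N := false; no other remaining equation mentions N. Substituting into the earlier bindings gives X1 := succ(false), L := false.
Delete trivial equation e =?= e.
MGU = { X1 := succ(false), L := false, N := false }, so X1 := succ(false).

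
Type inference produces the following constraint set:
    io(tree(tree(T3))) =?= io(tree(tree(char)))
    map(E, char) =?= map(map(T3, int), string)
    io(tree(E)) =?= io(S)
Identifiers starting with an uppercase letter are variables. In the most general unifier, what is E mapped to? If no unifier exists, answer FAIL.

FAIL

Decompose io/1: tree(tree(T3)) =?= tree(tree(char)).
Decompose tree/1: tree(T3) =?= tree(char).
Decompose tree/1: T3 =?= char.
Bind T3 := char; substituting into the one remaining equation that mentions T3 gives: map(E, char) =?= map(map(char, int), string).
Decompose map/2: E =?= map(char, int),  char =?= string.
Bind E := map(char, int); substituting into the one remaining equation that mentions E gives: io(tree(map(char, int))) =?= io(S).
Clash: constants char and string differ; no unifier exists.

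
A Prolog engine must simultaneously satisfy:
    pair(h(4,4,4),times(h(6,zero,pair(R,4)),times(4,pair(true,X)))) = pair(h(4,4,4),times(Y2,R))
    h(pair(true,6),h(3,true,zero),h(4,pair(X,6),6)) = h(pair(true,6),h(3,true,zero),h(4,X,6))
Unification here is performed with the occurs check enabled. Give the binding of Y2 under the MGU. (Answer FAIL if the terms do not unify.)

FAIL

Decompose pair/2: h(4,4,4) = h(4,4,4),  times(h(6,zero,pair(R,4)),times(4,pair(true,X))) = times(Y2,R).
Delete trivial equation h(4,4,4) = h(4,4,4).
Decompose times/2: h(6,zero,pair(R,4)) = Y2,  times(4,pair(true,X)) = R.
Bind Y2 := h(6,zero,pair(R,4)); no other remaining equation mentions Y2.
Bind R := times(4,pair(true,X)); no other remaining equation mentions R. Substituting into the earlier binding gives Y2 := h(6,zero,pair(times(4,pair(true,X)),4)).
Decompose h/3: pair(true,6) = pair(true,6),  h(3,true,zero) = h(3,true,zero),  h(4,pair(X,6),6) = h(4,X,6).
Delete trivial equation pair(true,6) = pair(true,6).
Delete trivial equation h(3,true,zero) = h(3,true,zero).
Decompose h/3: 4 = 4,  pair(X,6) = X,  6 = 6.
Delete trivial equation 4 = 4.
Occurs check fails: X occurs in pair(X,6); the equation X = pair(X,6) has no finite solution.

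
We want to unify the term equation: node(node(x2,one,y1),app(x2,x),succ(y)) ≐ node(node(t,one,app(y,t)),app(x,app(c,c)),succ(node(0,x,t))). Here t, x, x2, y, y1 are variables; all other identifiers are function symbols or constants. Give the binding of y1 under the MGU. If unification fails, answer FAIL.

app(node(0,app(c,c),app(c,c)),app(c,c))

Decompose node/3: node(x2,one,y1) ≐ node(t,one,app(y,t)),  app(x2,x) ≐ app(x,app(c,c)),  succ(y) ≐ succ(node(0,x,t)).
Decompose node/3: x2 ≐ t,  one ≐ one,  y1 ≐ app(y,t).
Bind x2 := t; substituting into the one remaining equation that mentions x2 gives: app(t,x) ≐ app(x,app(c,c)).
Delete trivial equation one ≐ one.
Bind y1 := app(y,t); no other remaining equation mentions y1.
Decompose app/2: t ≐ x,  x ≐ app(c,c).
Bind t := x; substituting into the one remaining equation that mentions t gives: succ(y) ≐ succ(node(0,x,x)). Substituting into the earlier bindings gives x2 := x, y1 := app(y,x).
Bind x := app(c,c); substituting into the remaining equation gives: succ(y) ≐ succ(node(0,app(c,c),app(c,c))). Substituting into the earlier bindings gives x2 := app(c,c), y1 := app(y,app(c,c)), t := app(c,c).
Decompose succ/1: y ≐ node(0,app(c,c),app(c,c)).
Bind y := node(0,app(c,c),app(c,c)). Substituting into the earlier binding gives y1 := app(node(0,app(c,c),app(c,c)),app(c,c)).
MGU = { x2 := app(c,c), y1 := app(node(0,app(c,c),app(c,c)),app(c,c)), t := app(c,c), x := app(c,c), y := node(0,app(c,c),app(c,c)) }, so y1 := app(node(0,app(c,c),app(c,c)),app(c,c)).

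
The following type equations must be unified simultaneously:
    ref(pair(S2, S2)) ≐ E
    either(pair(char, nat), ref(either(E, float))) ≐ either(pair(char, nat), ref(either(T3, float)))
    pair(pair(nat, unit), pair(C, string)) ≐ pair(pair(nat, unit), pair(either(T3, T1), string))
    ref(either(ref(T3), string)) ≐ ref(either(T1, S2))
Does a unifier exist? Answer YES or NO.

Bind E := ref(pair(S2, S2)); substituting into the one remaining equation that mentions E gives: either(pair(char, nat), ref(either(ref(pair(S2, S2)), float))) ≐ either(pair(char, nat), ref(either(T3, float))).
Decompose either/2: pair(char, nat) ≐ pair(char, nat),  ref(either(ref(pair(S2, S2)), float)) ≐ ref(either(T3, float)).
Delete trivial equation pair(char, nat) ≐ pair(char, nat).
Decompose ref/1: either(ref(pair(S2, S2)), float) ≐ either(T3, float).
Decompose either/2: ref(pair(S2, S2)) ≐ T3,  float ≐ float.
Bind T3 := ref(pair(S2, S2)); substituting into the 2 remaining equations that mention T3 gives: pair(pair(nat, unit), pair(C, string)) ≐ pair(pair(nat, unit), pair(either(ref(pair(S2, S2)), T1), string)),  ref(either(ref(ref(pair(S2, S2))), string)) ≐ ref(either(T1, S2)).
Delete trivial equation float ≐ float.
Decompose pair/2: pair(nat, unit) ≐ pair(nat, unit),  pair(C, string) ≐ pair(either(ref(pair(S2, S2)), T1), string).
Delete trivial equation pair(nat, unit) ≐ pair(nat, unit).
Decompose pair/2: C ≐ either(ref(pair(S2, S2)), T1),  string ≐ string.
Bind C := either(ref(pair(S2, S2)), T1); no other remaining equation mentions C.
Delete trivial equation string ≐ string.
Decompose ref/1: either(ref(ref(pair(S2, S2))), string) ≐ either(T1, S2).
Decompose either/2: ref(ref(pair(S2, S2))) ≐ T1,  string ≐ S2.
Bind T1 := ref(ref(pair(S2, S2))); no other remaining equation mentions T1. Substituting into the earlier binding gives C := either(ref(pair(S2, S2)), ref(ref(pair(S2, S2)))).
Bind S2 := string. Substituting into the earlier bindings gives E := ref(pair(string, string)), T3 := ref(pair(string, string)), C := either(ref(pair(string, string)), ref(ref(pair(string, string)))), T1 := ref(ref(pair(string, string))).
No equations remain and no clash or occurs-check failure arose, so a unifier exists.

YES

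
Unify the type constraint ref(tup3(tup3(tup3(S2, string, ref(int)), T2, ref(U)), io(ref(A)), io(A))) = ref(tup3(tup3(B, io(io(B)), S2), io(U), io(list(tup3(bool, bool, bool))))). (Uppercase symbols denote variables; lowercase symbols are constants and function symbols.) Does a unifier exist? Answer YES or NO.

YES

Decompose ref/1: tup3(tup3(tup3(S2, string, ref(int)), T2, ref(U)), io(ref(A)), io(A)) = tup3(tup3(B, io(io(B)), S2), io(U), io(list(tup3(bool, bool, bool)))).
Decompose tup3/3: tup3(tup3(S2, string, ref(int)), T2, ref(U)) = tup3(B, io(io(B)), S2),  io(ref(A)) = io(U),  io(A) = io(list(tup3(bool, bool, bool))).
Decompose tup3/3: tup3(S2, string, ref(int)) = B,  T2 = io(io(B)),  ref(U) = S2.
Bind B := tup3(S2, string, ref(int)); substituting into the one remaining equation that mentions B gives: T2 = io(io(tup3(S2, string, ref(int)))).
Bind T2 := io(io(tup3(S2, string, ref(int)))); no other remaining equation mentions T2.
Bind S2 := ref(U); no other remaining equation mentions S2. Substituting into the earlier bindings gives B := tup3(ref(U), string, ref(int)), T2 := io(io(tup3(ref(U), string, ref(int)))).
Decompose io/1: ref(A) = U.
Bind U := ref(A); no other remaining equation mentions U. Substituting into the earlier bindings gives B := tup3(ref(ref(A)), string, ref(int)), T2 := io(io(tup3(ref(ref(A)), string, ref(int)))), S2 := ref(ref(A)).
Decompose io/1: A = list(tup3(bool, bool, bool)).
Bind A := list(tup3(bool, bool, bool)). Substituting into the earlier bindings gives B := tup3(ref(ref(list(tup3(bool, bool, bool)))), string, ref(int)), T2 := io(io(tup3(ref(ref(list(tup3(bool, bool, bool)))), string, ref(int)))), S2 := ref(ref(list(tup3(bool, bool, bool)))), U := ref(list(tup3(bool, bool, bool))).
No equations remain and no clash or occurs-check failure arose, so a unifier exists.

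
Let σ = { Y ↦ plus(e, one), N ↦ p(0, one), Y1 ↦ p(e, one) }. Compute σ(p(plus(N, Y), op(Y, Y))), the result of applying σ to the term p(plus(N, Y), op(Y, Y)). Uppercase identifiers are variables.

p(plus(p(0, one), plus(e, one)), op(plus(e, one), plus(e, one)))

Replace each occurrence of Y with plus(e, one).
Replace each occurrence of N with p(0, one).
Result: p(plus(p(0, one), plus(e, one)), op(plus(e, one), plus(e, one))).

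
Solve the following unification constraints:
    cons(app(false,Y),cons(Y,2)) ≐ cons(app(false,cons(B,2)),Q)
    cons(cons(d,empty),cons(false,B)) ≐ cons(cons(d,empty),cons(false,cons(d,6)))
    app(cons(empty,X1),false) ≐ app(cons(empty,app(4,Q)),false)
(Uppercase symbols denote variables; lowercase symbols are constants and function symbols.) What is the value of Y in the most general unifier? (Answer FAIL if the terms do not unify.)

cons(cons(d,6),2)

Decompose cons/2: app(false,Y) ≐ app(false,cons(B,2)),  cons(Y,2) ≐ Q.
Decompose app/2: false ≐ false,  Y ≐ cons(B,2).
Delete trivial equation false ≐ false.
Bind Y := cons(B,2); substituting into the one remaining equation that mentions Y gives: cons(cons(B,2),2) ≐ Q.
Bind Q := cons(cons(B,2),2); substituting into the one remaining equation that mentions Q gives: app(cons(empty,X1),false) ≐ app(cons(empty,app(4,cons(cons(B,2),2))),false).
Decompose cons/2: cons(d,empty) ≐ cons(d,empty),  cons(false,B) ≐ cons(false,cons(d,6)).
Delete trivial equation cons(d,empty) ≐ cons(d,empty).
Decompose cons/2: false ≐ false,  B ≐ cons(d,6).
Delete trivial equation false ≐ false.
Bind B := cons(d,6); substituting into the remaining equation gives: app(cons(empty,X1),false) ≐ app(cons(empty,app(4,cons(cons(cons(d,6),2),2))),false). Substituting into the earlier bindings gives Y := cons(cons(d,6),2), Q := cons(cons(cons(d,6),2),2).
Decompose app/2: cons(empty,X1) ≐ cons(empty,app(4,cons(cons(cons(d,6),2),2))),  false ≐ false.
Decompose cons/2: empty ≐ empty,  X1 ≐ app(4,cons(cons(cons(d,6),2),2)).
Delete trivial equation empty ≐ empty.
Bind X1 := app(4,cons(cons(cons(d,6),2),2)); no other remaining equation mentions X1.
Delete trivial equation false ≐ false.
MGU = { Y ↦ cons(cons(d,6),2), Q ↦ cons(cons(cons(d,6),2),2), B ↦ cons(d,6), X1 ↦ app(4,cons(cons(cons(d,6),2),2)) }, so Y ↦ cons(cons(d,6),2).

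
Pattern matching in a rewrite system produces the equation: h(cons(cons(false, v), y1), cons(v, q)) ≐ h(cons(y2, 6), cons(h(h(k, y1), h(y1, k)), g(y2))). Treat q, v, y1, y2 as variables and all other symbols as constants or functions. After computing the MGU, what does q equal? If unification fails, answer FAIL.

Decompose h/2: cons(cons(false, v), y1) ≐ cons(y2, 6),  cons(v, q) ≐ cons(h(h(k, y1), h(y1, k)), g(y2)).
Decompose cons/2: cons(false, v) ≐ y2,  y1 ≐ 6.
Bind y2 := cons(false, v); substituting into the one remaining equation that mentions y2 gives: cons(v, q) ≐ cons(h(h(k, y1), h(y1, k)), g(cons(false, v))).
Bind y1 := 6; substituting into the remaining equation gives: cons(v, q) ≐ cons(h(h(k, 6), h(6, k)), g(cons(false, v))).
Decompose cons/2: v ≐ h(h(k, 6), h(6, k)),  q ≐ g(cons(false, v)).
Bind v := h(h(k, 6), h(6, k)); substituting into the remaining equation gives: q ≐ g(cons(false, h(h(k, 6), h(6, k)))). Substituting into the earlier binding gives y2 := cons(false, h(h(k, 6), h(6, k))).
Bind q := g(cons(false, h(h(k, 6), h(6, k)))).
MGU = { y2 ↦ cons(false, h(h(k, 6), h(6, k))), y1 ↦ 6, v ↦ h(h(k, 6), h(6, k)), q ↦ g(cons(false, h(h(k, 6), h(6, k)))) }, so q ↦ g(cons(false, h(h(k, 6), h(6, k)))).

g(cons(false, h(h(k, 6), h(6, k))))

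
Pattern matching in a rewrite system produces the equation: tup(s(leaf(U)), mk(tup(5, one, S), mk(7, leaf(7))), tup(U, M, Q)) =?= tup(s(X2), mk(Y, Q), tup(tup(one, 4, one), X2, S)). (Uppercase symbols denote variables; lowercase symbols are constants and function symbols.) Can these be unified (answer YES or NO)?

Decompose tup/3: s(leaf(U)) =?= s(X2),  mk(tup(5, one, S), mk(7, leaf(7))) =?= mk(Y, Q),  tup(U, M, Q) =?= tup(tup(one, 4, one), X2, S).
Decompose s/1: leaf(U) =?= X2.
Bind X2 := leaf(U); substituting into the one remaining equation that mentions X2 gives: tup(U, M, Q) =?= tup(tup(one, 4, one), leaf(U), S).
Decompose mk/2: tup(5, one, S) =?= Y,  mk(7, leaf(7)) =?= Q.
Bind Y := tup(5, one, S); no other remaining equation mentions Y.
Bind Q := mk(7, leaf(7)); substituting into the remaining equation gives: tup(U, M, mk(7, leaf(7))) =?= tup(tup(one, 4, one), leaf(U), S).
Decompose tup/3: U =?= tup(one, 4, one),  M =?= leaf(U),  mk(7, leaf(7)) =?= S.
Bind U := tup(one, 4, one); substituting into the one remaining equation that mentions U gives: M =?= leaf(tup(one, 4, one)). Substituting into the earlier binding gives X2 := leaf(tup(one, 4, one)).
Bind M := leaf(tup(one, 4, one)); no other remaining equation mentions M.
Bind S := mk(7, leaf(7)). Substituting into the earlier binding gives Y := tup(5, one, mk(7, leaf(7))).
No equations remain and no clash or occurs-check failure arose, so a unifier exists.

YES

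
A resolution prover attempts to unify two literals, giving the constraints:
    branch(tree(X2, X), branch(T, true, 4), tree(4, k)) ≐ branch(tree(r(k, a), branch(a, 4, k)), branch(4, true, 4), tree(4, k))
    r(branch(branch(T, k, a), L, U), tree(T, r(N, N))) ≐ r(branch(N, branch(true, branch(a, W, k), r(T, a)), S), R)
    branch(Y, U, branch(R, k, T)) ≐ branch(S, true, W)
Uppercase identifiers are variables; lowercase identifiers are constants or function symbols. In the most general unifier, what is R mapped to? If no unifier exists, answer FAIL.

tree(4, r(branch(4, k, a), branch(4, k, a)))

Decompose branch/3: tree(X2, X) ≐ tree(r(k, a), branch(a, 4, k)),  branch(T, true, 4) ≐ branch(4, true, 4),  tree(4, k) ≐ tree(4, k).
Decompose tree/2: X2 ≐ r(k, a),  X ≐ branch(a, 4, k).
Bind X2 := r(k, a); no other remaining equation mentions X2.
Bind X := branch(a, 4, k); no other remaining equation mentions X.
Decompose branch/3: T ≐ 4,  true ≐ true,  4 ≐ 4.
Bind T := 4; substituting into the 2 remaining equations that mention T gives: r(branch(branch(4, k, a), L, U), tree(4, r(N, N))) ≐ r(branch(N, branch(true, branch(a, W, k), r(4, a)), S), R),  branch(Y, U, branch(R, k, 4)) ≐ branch(S, true, W).
Delete trivial equation true ≐ true.
Delete trivial equation 4 ≐ 4.
Delete trivial equation tree(4, k) ≐ tree(4, k).
Decompose r/2: branch(branch(4, k, a), L, U) ≐ branch(N, branch(true, branch(a, W, k), r(4, a)), S),  tree(4, r(N, N)) ≐ R.
Decompose branch/3: branch(4, k, a) ≐ N,  L ≐ branch(true, branch(a, W, k), r(4, a)),  U ≐ S.
Bind N := branch(4, k, a); substituting into the one remaining equation that mentions N gives: tree(4, r(branch(4, k, a), branch(4, k, a))) ≐ R.
Bind L := branch(true, branch(a, W, k), r(4, a)); no other remaining equation mentions L.
Bind U := S; substituting into the one remaining equation that mentions U gives: branch(Y, S, branch(R, k, 4)) ≐ branch(S, true, W).
Bind R := tree(4, r(branch(4, k, a), branch(4, k, a))); substituting into the remaining equation gives: branch(Y, S, branch(tree(4, r(branch(4, k, a), branch(4, k, a))), k, 4)) ≐ branch(S, true, W).
Decompose branch/3: Y ≐ S,  S ≐ true,  branch(tree(4, r(branch(4, k, a), branch(4, k, a))), k, 4) ≐ W.
Bind Y := S; no other remaining equation mentions Y.
Bind S := true; no other remaining equation mentions S. Substituting into the earlier bindings gives U := true, Y := true.
Bind W := branch(tree(4, r(branch(4, k, a), branch(4, k, a))), k, 4). Substituting into the earlier binding gives L := branch(true, branch(a, branch(tree(4, r(branch(4, k, a), branch(4, k, a))), k, 4), k), r(4, a)).
MGU = { X2 -> r(k, a), X -> branch(a, 4, k), T -> 4, N -> branch(4, k, a), L -> branch(true, branch(a, branch(tree(4, r(branch(4, k, a), branch(4, k, a))), k, 4), k), r(4, a)), U -> true, R -> tree(4, r(branch(4, k, a), branch(4, k, a))), Y -> true, S -> true, W -> branch(tree(4, r(branch(4, k, a), branch(4, k, a))), k, 4) }, so R -> tree(4, r(branch(4, k, a), branch(4, k, a))).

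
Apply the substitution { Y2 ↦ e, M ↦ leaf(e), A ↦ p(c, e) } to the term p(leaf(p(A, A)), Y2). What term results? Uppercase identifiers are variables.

p(leaf(p(p(c, e), p(c, e))), e)

Replace each occurrence of Y2 with e.
Replace each occurrence of A with p(c, e).
Result: p(leaf(p(p(c, e), p(c, e))), e).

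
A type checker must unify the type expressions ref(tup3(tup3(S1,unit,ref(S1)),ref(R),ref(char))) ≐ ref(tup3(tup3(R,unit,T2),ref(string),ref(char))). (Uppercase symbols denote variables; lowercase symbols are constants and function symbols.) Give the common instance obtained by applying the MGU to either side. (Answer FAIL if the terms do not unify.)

ref(tup3(tup3(string,unit,ref(string)),ref(string),ref(char)))

Decompose ref/1: tup3(tup3(S1,unit,ref(S1)),ref(R),ref(char)) ≐ tup3(tup3(R,unit,T2),ref(string),ref(char)).
Decompose tup3/3: tup3(S1,unit,ref(S1)) ≐ tup3(R,unit,T2),  ref(R) ≐ ref(string),  ref(char) ≐ ref(char).
Decompose tup3/3: S1 ≐ R,  unit ≐ unit,  ref(S1) ≐ T2.
Bind S1 := R; substituting into the one remaining equation that mentions S1 gives: ref(R) ≐ T2.
Delete trivial equation unit ≐ unit.
Bind T2 := ref(R); no other remaining equation mentions T2.
Decompose ref/1: R ≐ string.
Bind R := string; no other remaining equation mentions R. Substituting into the earlier bindings gives S1 := string, T2 := ref(string).
Delete trivial equation ref(char) ≐ ref(char).
Applying the MGU to either side gives ref(tup3(tup3(string,unit,ref(string)),ref(string),ref(char))).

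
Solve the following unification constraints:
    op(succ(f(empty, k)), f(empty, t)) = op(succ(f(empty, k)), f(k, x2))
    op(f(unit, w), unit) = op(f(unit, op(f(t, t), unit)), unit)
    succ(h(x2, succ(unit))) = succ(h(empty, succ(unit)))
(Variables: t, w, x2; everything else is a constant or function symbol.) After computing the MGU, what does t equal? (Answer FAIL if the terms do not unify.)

Decompose op/2: succ(f(empty, k)) = succ(f(empty, k)),  f(empty, t) = f(k, x2).
Delete trivial equation succ(f(empty, k)) = succ(f(empty, k)).
Decompose f/2: empty = k,  t = x2.
Clash: constants empty and k differ; no unifier exists.

FAIL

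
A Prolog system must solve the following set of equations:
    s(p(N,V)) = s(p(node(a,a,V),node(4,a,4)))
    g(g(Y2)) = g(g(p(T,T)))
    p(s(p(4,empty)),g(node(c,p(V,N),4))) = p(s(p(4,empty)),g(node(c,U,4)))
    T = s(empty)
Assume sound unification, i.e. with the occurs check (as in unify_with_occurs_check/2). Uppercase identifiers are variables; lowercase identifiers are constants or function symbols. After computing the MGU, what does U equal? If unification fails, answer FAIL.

p(node(4,a,4),node(a,a,node(4,a,4)))

Decompose s/1: p(N,V) = p(node(a,a,V),node(4,a,4)).
Decompose p/2: N = node(a,a,V),  V = node(4,a,4).
Bind N := node(a,a,V); substituting into the one remaining equation that mentions N gives: p(s(p(4,empty)),g(node(c,p(V,node(a,a,V)),4))) = p(s(p(4,empty)),g(node(c,U,4))).
Bind V := node(4,a,4); substituting into the one remaining equation that mentions V gives: p(s(p(4,empty)),g(node(c,p(node(4,a,4),node(a,a,node(4,a,4))),4))) = p(s(p(4,empty)),g(node(c,U,4))). Substituting into the earlier binding gives N := node(a,a,node(4,a,4)).
Decompose g/1: g(Y2) = g(p(T,T)).
Decompose g/1: Y2 = p(T,T).
Bind Y2 := p(T,T); no other remaining equation mentions Y2.
Decompose p/2: s(p(4,empty)) = s(p(4,empty)),  g(node(c,p(node(4,a,4),node(a,a,node(4,a,4))),4)) = g(node(c,U,4)).
Delete trivial equation s(p(4,empty)) = s(p(4,empty)).
Decompose g/1: node(c,p(node(4,a,4),node(a,a,node(4,a,4))),4) = node(c,U,4).
Decompose node/3: c = c,  p(node(4,a,4),node(a,a,node(4,a,4))) = U,  4 = 4.
Delete trivial equation c = c.
Bind U := p(node(4,a,4),node(a,a,node(4,a,4))); no other remaining equation mentions U.
Delete trivial equation 4 = 4.
Bind T := s(empty). Substituting into the earlier binding gives Y2 := p(s(empty),s(empty)).
MGU = { N = node(a,a,node(4,a,4)), V = node(4,a,4), Y2 = p(s(empty),s(empty)), U = p(node(4,a,4),node(a,a,node(4,a,4))), T = s(empty) }, so U = p(node(4,a,4),node(a,a,node(4,a,4))).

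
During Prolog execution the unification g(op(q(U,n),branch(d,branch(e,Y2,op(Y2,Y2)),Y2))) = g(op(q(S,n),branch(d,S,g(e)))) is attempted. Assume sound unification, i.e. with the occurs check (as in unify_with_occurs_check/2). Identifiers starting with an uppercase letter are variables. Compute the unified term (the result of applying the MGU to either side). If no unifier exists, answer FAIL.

Decompose g/1: op(q(U,n),branch(d,branch(e,Y2,op(Y2,Y2)),Y2)) = op(q(S,n),branch(d,S,g(e))).
Decompose op/2: q(U,n) = q(S,n),  branch(d,branch(e,Y2,op(Y2,Y2)),Y2) = branch(d,S,g(e)).
Decompose q/2: U = S,  n = n.
Bind U := S; no other remaining equation mentions U.
Delete trivial equation n = n.
Decompose branch/3: d = d,  branch(e,Y2,op(Y2,Y2)) = S,  Y2 = g(e).
Delete trivial equation d = d.
Bind S := branch(e,Y2,op(Y2,Y2)); no other remaining equation mentions S. Substituting into the earlier binding gives U := branch(e,Y2,op(Y2,Y2)).
Bind Y2 := g(e). Substituting into the earlier bindings gives U := branch(e,g(e),op(g(e),g(e))), S := branch(e,g(e),op(g(e),g(e))).
Applying the MGU to either side gives g(op(q(branch(e,g(e),op(g(e),g(e))),n),branch(d,branch(e,g(e),op(g(e),g(e))),g(e)))).

g(op(q(branch(e,g(e),op(g(e),g(e))),n),branch(d,branch(e,g(e),op(g(e),g(e))),g(e))))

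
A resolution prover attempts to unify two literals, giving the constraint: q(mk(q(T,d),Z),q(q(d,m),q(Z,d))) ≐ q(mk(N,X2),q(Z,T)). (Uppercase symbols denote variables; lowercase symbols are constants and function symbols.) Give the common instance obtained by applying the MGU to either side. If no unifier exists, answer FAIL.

q(mk(q(q(q(d,m),d),d),q(d,m)),q(q(d,m),q(q(d,m),d)))

Decompose q/2: mk(q(T,d),Z) ≐ mk(N,X2),  q(q(d,m),q(Z,d)) ≐ q(Z,T).
Decompose mk/2: q(T,d) ≐ N,  Z ≐ X2.
Bind N := q(T,d); no other remaining equation mentions N.
Bind Z := X2; substituting into the remaining equation gives: q(q(d,m),q(X2,d)) ≐ q(X2,T).
Decompose q/2: q(d,m) ≐ X2,  q(X2,d) ≐ T.
Bind X2 := q(d,m); substituting into the remaining equation gives: q(q(d,m),d) ≐ T. Substituting into the earlier binding gives Z := q(d,m).
Bind T := q(q(d,m),d). Substituting into the earlier binding gives N := q(q(q(d,m),d),d).
Applying the MGU to either side gives q(mk(q(q(q(d,m),d),d),q(d,m)),q(q(d,m),q(q(d,m),d))).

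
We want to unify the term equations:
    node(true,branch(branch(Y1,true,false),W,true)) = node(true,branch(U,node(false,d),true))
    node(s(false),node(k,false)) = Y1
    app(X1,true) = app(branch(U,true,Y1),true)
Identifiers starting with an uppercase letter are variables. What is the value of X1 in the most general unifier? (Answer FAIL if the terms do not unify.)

branch(branch(node(s(false),node(k,false)),true,false),true,node(s(false),node(k,false)))

Decompose node/2: true = true,  branch(branch(Y1,true,false),W,true) = branch(U,node(false,d),true).
Delete trivial equation true = true.
Decompose branch/3: branch(Y1,true,false) = U,  W = node(false,d),  true = true.
Bind U := branch(Y1,true,false); substituting into the one remaining equation that mentions U gives: app(X1,true) = app(branch(branch(Y1,true,false),true,Y1),true).
Bind W := node(false,d); no other remaining equation mentions W.
Delete trivial equation true = true.
Bind Y1 := node(s(false),node(k,false)); substituting into the remaining equation gives: app(X1,true) = app(branch(branch(node(s(false),node(k,false)),true,false),true,node(s(false),node(k,false))),true). Substituting into the earlier binding gives U := branch(node(s(false),node(k,false)),true,false).
Decompose app/2: X1 = branch(branch(node(s(false),node(k,false)),true,false),true,node(s(false),node(k,false))),  true = true.
Bind X1 := branch(branch(node(s(false),node(k,false)),true,false),true,node(s(false),node(k,false))); no other remaining equation mentions X1.
Delete trivial equation true = true.
MGU = { U -> branch(node(s(false),node(k,false)),true,false), W -> node(false,d), Y1 -> node(s(false),node(k,false)), X1 -> branch(branch(node(s(false),node(k,false)),true,false),true,node(s(false),node(k,false))) }, so X1 -> branch(branch(node(s(false),node(k,false)),true,false),true,node(s(false),node(k,false))).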